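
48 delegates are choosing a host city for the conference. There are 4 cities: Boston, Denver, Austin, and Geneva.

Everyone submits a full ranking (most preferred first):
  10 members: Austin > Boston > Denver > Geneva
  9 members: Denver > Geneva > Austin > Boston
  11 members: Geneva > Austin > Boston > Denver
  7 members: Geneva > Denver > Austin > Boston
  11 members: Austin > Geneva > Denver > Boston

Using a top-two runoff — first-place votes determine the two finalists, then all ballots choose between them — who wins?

Round 1 first-place votes: Boston 0, Denver 9, Austin 21, Geneva 18. Austin and Geneva advance.
Runoff: Austin is ranked above Geneva on 21 ballots, Geneva above Austin on 27.

Geneva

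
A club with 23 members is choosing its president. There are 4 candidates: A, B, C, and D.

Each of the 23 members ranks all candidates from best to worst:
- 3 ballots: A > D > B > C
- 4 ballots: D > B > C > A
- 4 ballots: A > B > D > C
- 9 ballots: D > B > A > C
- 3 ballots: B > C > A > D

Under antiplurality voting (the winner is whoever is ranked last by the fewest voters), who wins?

B

Last-place votes: A 4, B 0, C 16, D 3.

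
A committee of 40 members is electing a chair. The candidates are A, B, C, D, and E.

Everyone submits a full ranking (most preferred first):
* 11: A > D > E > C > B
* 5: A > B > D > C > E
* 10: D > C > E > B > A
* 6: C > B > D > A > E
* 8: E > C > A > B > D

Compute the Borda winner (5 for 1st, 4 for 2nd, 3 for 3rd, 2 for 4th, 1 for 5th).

A: 11×5 + 5×5 + 10×1 + 6×2 + 8×3 = 126
B: 11×1 + 5×4 + 10×2 + 6×4 + 8×2 = 91
C: 11×2 + 5×2 + 10×4 + 6×5 + 8×4 = 134
D: 11×4 + 5×3 + 10×5 + 6×3 + 8×1 = 135
E: 11×3 + 5×1 + 10×3 + 6×1 + 8×5 = 114

D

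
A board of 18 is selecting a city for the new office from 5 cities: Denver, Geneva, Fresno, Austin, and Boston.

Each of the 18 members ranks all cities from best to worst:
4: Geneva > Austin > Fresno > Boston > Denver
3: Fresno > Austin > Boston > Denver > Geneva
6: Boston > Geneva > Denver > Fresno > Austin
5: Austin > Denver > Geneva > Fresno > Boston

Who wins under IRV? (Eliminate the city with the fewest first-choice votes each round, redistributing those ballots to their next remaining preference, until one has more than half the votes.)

Round 1: Denver 0, Geneva 4, Fresno 3, Austin 5, Boston 6. Denver eliminated.
Round 2: Geneva 4, Fresno 3, Austin 5, Boston 6. Fresno eliminated.
Round 3: Geneva 4, Austin 8, Boston 6. Geneva eliminated.
Round 4: Austin 12, Boston 6. Austin has a majority (≥10).

Austin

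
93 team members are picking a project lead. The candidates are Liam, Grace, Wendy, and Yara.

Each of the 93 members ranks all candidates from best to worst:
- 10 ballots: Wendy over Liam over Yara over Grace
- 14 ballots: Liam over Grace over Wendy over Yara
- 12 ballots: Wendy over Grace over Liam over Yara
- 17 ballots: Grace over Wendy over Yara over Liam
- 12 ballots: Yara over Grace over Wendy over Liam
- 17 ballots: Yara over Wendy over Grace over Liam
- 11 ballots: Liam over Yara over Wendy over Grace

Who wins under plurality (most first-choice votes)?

First-place votes: Liam 25, Grace 17, Wendy 22, Yara 29.

Yara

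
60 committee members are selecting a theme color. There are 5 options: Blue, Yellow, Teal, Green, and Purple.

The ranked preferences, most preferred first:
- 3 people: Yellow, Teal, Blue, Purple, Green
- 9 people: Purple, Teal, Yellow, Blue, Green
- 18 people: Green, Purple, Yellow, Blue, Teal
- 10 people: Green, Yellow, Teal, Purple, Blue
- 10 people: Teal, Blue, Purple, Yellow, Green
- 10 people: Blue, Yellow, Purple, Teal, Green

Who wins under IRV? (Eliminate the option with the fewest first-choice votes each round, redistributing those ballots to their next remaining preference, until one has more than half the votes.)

Teal

Round 1: Blue 10, Yellow 3, Teal 10, Green 28, Purple 9. Yellow eliminated.
Round 2: Blue 10, Teal 13, Green 28, Purple 9. Purple eliminated.
Round 3: Blue 10, Teal 22, Green 28. Blue eliminated.
Round 4: Teal 32, Green 28. Teal has a majority (≥31).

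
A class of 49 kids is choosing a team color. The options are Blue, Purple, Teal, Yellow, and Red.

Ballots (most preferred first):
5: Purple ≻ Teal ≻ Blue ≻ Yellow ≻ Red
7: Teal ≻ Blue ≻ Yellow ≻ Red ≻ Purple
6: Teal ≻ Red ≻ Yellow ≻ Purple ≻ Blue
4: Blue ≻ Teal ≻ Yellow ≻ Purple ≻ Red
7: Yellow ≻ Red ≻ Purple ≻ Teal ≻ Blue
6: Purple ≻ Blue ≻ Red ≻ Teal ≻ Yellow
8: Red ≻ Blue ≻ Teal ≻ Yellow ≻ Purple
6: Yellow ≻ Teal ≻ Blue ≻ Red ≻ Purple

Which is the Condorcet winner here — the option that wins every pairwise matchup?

Teal vs Blue: 31–18
Teal vs Purple: 31–18
Teal vs Yellow: 36–13
Teal vs Red: 28–21
Teal beats every other option.

Teal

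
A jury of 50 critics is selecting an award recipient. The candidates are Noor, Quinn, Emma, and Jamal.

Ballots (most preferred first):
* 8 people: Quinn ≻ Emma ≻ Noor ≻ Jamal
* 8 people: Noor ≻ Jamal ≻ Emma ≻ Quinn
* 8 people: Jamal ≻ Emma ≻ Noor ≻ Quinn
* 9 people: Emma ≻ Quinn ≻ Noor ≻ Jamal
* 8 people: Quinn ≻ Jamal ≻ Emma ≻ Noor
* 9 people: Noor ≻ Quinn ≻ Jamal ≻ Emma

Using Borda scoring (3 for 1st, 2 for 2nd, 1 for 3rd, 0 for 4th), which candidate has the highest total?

Quinn

Noor: 8×1 + 8×3 + 8×1 + 9×1 + 8×0 + 9×3 = 76
Quinn: 8×3 + 8×0 + 8×0 + 9×2 + 8×3 + 9×2 = 84
Emma: 8×2 + 8×1 + 8×2 + 9×3 + 8×1 + 9×0 = 75
Jamal: 8×0 + 8×2 + 8×3 + 9×0 + 8×2 + 9×1 = 65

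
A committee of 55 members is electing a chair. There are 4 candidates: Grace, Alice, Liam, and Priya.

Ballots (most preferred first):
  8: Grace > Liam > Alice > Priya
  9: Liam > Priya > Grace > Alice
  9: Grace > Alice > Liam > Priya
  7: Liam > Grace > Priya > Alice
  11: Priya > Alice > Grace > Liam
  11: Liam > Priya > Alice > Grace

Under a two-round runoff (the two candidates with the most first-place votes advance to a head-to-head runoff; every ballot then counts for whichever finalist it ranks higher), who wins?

Grace

Round 1 first-place votes: Grace 17, Alice 0, Liam 27, Priya 11. Liam and Grace advance.
Runoff: Liam is ranked above Grace on 27 ballots, Grace above Liam on 28.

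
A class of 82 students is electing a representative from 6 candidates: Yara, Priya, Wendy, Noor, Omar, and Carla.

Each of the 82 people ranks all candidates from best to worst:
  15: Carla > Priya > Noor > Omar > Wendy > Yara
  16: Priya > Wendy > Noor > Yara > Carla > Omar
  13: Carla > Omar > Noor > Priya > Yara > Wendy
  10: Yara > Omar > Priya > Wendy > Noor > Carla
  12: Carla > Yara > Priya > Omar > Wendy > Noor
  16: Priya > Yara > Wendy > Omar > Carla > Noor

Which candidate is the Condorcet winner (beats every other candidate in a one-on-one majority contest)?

Priya

Priya vs Yara: 60–22
Priya vs Wendy: 82–0
Priya vs Noor: 69–13
Priya vs Omar: 59–23
Priya vs Carla: 42–40
Priya beats every other candidate.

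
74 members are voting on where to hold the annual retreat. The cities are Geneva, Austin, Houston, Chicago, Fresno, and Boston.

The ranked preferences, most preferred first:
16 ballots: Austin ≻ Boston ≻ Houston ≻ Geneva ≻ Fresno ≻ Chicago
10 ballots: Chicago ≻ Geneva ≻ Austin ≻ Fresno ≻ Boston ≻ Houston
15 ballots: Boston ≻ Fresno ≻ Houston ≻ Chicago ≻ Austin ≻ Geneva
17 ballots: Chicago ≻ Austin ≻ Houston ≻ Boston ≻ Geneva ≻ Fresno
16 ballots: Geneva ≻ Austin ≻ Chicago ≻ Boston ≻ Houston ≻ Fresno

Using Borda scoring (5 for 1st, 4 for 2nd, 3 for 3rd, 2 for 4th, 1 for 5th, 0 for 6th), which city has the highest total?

Austin

Geneva: 16×2 + 10×4 + 15×0 + 17×1 + 16×5 = 169
Austin: 16×5 + 10×3 + 15×1 + 17×4 + 16×4 = 257
Houston: 16×3 + 10×0 + 15×3 + 17×3 + 16×1 = 160
Chicago: 16×0 + 10×5 + 15×2 + 17×5 + 16×3 = 213
Fresno: 16×1 + 10×2 + 15×4 + 17×0 + 16×0 = 96
Boston: 16×4 + 10×1 + 15×5 + 17×2 + 16×2 = 215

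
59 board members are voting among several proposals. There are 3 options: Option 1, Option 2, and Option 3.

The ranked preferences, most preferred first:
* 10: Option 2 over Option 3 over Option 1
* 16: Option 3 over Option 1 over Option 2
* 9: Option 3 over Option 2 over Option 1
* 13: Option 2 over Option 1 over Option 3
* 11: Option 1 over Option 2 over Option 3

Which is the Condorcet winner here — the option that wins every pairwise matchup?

Option 2

Option 2 vs Option 1: 32–27
Option 2 vs Option 3: 34–25
Option 2 beats every other option.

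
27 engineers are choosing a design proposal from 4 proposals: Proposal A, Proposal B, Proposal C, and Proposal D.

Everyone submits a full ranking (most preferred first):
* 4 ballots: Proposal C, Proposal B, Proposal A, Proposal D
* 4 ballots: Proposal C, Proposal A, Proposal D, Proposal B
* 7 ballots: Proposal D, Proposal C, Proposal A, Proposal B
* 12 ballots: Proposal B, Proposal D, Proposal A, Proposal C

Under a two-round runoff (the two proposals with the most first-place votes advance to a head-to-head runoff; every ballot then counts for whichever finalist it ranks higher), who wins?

Proposal C

Round 1 first-place votes: Proposal A 0, Proposal B 12, Proposal C 8, Proposal D 7. Proposal B and Proposal C advance.
Runoff: Proposal B is ranked above Proposal C on 12 ballots, Proposal C above Proposal B on 15.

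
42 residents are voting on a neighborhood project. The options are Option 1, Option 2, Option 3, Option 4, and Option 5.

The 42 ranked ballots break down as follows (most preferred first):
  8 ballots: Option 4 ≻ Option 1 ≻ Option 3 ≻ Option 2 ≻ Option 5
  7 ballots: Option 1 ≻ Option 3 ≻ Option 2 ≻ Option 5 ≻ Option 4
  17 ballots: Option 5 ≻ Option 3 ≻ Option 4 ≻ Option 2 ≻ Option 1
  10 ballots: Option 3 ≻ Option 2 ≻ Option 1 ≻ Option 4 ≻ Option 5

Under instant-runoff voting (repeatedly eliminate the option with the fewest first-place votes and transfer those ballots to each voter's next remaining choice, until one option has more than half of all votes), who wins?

Option 3

Round 1: Option 1 7, Option 2 0, Option 3 10, Option 4 8, Option 5 17. Option 2 eliminated.
Round 2: Option 1 7, Option 3 10, Option 4 8, Option 5 17. Option 1 eliminated.
Round 3: Option 3 17, Option 4 8, Option 5 17. Option 4 eliminated.
Round 4: Option 3 25, Option 5 17. Option 3 has a majority (≥22).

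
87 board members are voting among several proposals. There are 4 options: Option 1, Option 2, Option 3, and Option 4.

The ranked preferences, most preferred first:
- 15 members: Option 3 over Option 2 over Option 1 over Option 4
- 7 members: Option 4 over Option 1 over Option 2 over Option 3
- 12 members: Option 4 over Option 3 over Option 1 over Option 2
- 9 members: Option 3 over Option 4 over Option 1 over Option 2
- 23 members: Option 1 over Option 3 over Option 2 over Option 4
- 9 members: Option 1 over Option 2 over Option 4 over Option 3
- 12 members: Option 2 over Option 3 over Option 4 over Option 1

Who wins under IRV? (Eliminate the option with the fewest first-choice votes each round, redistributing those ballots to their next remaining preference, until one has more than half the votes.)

Round 1: Option 1 32, Option 2 12, Option 3 24, Option 4 19. Option 2 eliminated.
Round 2: Option 1 32, Option 3 36, Option 4 19. Option 4 eliminated.
Round 3: Option 1 39, Option 3 48. Option 3 has a majority (≥44).

Option 3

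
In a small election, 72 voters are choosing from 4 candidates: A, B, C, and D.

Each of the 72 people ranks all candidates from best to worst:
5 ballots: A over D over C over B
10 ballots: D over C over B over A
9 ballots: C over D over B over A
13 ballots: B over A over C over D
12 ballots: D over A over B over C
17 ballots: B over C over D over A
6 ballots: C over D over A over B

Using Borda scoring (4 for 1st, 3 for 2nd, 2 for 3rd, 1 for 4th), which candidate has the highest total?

A: 5×4 + 10×1 + 9×1 + 13×3 + 12×3 + 17×1 + 6×2 = 143
B: 5×1 + 10×2 + 9×2 + 13×4 + 12×2 + 17×4 + 6×1 = 193
C: 5×2 + 10×3 + 9×4 + 13×2 + 12×1 + 17×3 + 6×4 = 189
D: 5×3 + 10×4 + 9×3 + 13×1 + 12×4 + 17×2 + 6×3 = 195

D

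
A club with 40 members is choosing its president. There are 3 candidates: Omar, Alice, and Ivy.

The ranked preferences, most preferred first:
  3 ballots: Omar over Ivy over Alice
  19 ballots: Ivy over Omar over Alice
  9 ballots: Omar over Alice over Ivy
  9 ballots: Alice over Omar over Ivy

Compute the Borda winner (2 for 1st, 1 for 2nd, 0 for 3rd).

Omar: 3×2 + 19×1 + 9×2 + 9×1 = 52
Alice: 3×0 + 19×0 + 9×1 + 9×2 = 27
Ivy: 3×1 + 19×2 + 9×0 + 9×0 = 41

Omar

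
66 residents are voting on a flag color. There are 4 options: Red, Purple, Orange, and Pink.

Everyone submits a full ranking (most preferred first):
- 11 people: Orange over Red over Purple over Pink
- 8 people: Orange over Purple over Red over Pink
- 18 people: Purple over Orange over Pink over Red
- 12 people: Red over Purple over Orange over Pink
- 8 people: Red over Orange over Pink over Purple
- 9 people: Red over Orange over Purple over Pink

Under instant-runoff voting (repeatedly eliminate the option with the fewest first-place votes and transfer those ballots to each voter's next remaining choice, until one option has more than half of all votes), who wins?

Orange

Round 1: Red 29, Purple 18, Orange 19, Pink 0. Pink eliminated.
Round 2: Red 29, Purple 18, Orange 19. Purple eliminated.
Round 3: Red 29, Orange 37. Orange has a majority (≥34).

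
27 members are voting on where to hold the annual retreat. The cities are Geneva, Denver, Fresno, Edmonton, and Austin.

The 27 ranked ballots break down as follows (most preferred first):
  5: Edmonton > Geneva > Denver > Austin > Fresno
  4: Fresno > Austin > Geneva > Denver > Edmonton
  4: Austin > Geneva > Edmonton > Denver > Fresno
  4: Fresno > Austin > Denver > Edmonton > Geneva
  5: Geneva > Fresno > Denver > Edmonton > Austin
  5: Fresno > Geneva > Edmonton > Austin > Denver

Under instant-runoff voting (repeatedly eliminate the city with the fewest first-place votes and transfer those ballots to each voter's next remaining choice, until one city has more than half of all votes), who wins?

Geneva

Round 1: Geneva 5, Denver 0, Fresno 13, Edmonton 5, Austin 4. Denver eliminated.
Round 2: Geneva 5, Fresno 13, Edmonton 5, Austin 4. Austin eliminated.
Round 3: Geneva 9, Fresno 13, Edmonton 5. Edmonton eliminated.
Round 4: Geneva 14, Fresno 13. Geneva has a majority (≥14).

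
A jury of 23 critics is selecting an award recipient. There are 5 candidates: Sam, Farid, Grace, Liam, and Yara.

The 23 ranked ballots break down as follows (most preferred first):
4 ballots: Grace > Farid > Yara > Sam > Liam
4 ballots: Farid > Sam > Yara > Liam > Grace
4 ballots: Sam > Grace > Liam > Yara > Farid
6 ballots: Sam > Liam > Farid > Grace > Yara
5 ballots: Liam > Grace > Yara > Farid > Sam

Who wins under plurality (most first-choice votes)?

Sam

First-place votes: Sam 10, Farid 4, Grace 4, Liam 5, Yara 0.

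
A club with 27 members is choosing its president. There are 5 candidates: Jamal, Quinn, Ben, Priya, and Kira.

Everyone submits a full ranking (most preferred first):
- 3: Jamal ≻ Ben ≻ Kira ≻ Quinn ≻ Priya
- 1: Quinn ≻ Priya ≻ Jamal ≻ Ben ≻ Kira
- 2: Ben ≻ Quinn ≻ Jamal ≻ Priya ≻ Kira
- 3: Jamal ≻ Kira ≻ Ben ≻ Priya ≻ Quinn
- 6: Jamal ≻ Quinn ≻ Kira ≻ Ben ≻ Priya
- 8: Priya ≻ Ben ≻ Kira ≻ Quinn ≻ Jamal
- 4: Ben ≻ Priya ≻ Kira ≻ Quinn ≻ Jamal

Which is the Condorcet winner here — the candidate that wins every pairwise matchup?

Ben vs Jamal: 14–13
Ben vs Quinn: 20–7
Ben vs Priya: 18–9
Ben vs Kira: 18–9
Ben beats every other candidate.

Ben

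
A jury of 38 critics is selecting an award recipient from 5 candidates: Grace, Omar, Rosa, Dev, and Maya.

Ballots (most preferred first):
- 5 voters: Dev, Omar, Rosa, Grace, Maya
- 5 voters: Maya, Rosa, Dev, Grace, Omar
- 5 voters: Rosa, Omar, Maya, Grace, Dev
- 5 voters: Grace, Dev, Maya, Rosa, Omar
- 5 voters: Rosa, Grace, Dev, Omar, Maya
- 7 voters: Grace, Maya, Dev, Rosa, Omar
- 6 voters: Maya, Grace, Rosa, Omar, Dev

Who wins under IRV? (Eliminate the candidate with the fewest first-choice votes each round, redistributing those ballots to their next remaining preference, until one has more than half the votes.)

Rosa

Round 1: Grace 12, Omar 0, Rosa 10, Dev 5, Maya 11. Omar eliminated.
Round 2: Grace 12, Rosa 10, Dev 5, Maya 11. Dev eliminated.
Round 3: Grace 12, Rosa 15, Maya 11. Maya eliminated.
Round 4: Grace 18, Rosa 20. Rosa has a majority (≥20).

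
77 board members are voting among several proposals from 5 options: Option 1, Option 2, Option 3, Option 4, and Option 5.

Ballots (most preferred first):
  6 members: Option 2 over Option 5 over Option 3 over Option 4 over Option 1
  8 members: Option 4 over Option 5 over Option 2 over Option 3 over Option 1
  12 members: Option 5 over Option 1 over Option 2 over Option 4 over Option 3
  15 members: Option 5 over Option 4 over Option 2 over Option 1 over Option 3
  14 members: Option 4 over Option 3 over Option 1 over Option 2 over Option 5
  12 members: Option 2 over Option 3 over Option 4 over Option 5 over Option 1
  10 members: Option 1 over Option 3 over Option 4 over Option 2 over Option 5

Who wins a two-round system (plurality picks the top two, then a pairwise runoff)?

Option 4

Round 1 first-place votes: Option 1 10, Option 2 18, Option 3 0, Option 4 22, Option 5 27. Option 5 and Option 4 advance.
Runoff: Option 5 is ranked above Option 4 on 33 ballots, Option 4 above Option 5 on 44.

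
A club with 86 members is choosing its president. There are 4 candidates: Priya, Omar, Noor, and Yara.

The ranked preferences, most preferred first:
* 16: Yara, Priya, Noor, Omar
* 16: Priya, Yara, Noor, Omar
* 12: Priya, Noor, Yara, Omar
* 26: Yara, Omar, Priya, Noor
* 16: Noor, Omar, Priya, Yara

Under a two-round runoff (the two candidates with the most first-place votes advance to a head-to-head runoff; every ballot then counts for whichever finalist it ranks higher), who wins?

Round 1 first-place votes: Priya 28, Omar 0, Noor 16, Yara 42. Yara and Priya advance.
Runoff: Yara is ranked above Priya on 42 ballots, Priya above Yara on 44.

Priya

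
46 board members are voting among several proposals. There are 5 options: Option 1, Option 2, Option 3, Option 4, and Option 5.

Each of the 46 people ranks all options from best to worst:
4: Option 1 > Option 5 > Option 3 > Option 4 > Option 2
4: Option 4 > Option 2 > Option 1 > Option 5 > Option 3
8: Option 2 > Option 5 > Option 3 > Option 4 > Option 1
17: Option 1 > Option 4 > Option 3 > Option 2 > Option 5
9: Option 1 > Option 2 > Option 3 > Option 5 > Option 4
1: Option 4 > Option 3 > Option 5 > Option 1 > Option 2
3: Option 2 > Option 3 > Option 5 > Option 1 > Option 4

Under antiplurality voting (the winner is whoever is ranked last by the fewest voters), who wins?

Last-place votes: Option 1 8, Option 2 5, Option 3 4, Option 4 12, Option 5 17.

Option 3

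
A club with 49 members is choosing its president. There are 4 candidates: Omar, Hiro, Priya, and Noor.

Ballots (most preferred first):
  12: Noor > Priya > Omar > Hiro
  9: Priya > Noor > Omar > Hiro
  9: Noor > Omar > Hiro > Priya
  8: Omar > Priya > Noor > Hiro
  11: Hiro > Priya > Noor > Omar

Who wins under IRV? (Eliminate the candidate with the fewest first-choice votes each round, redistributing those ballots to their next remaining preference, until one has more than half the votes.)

Round 1: Omar 8, Hiro 11, Priya 9, Noor 21. Omar eliminated.
Round 2: Hiro 11, Priya 17, Noor 21. Hiro eliminated.
Round 3: Priya 28, Noor 21. Priya has a majority (≥25).

Priya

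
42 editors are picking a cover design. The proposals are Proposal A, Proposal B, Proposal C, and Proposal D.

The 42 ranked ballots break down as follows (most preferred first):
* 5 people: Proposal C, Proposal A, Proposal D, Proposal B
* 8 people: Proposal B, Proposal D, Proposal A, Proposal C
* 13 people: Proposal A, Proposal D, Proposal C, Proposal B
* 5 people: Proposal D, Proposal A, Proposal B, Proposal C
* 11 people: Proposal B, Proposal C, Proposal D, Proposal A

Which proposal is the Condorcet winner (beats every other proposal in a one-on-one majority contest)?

Proposal D vs Proposal A: 24–18
Proposal D vs Proposal B: 23–19
Proposal D vs Proposal C: 26–16
Proposal D beats every other proposal.

Proposal D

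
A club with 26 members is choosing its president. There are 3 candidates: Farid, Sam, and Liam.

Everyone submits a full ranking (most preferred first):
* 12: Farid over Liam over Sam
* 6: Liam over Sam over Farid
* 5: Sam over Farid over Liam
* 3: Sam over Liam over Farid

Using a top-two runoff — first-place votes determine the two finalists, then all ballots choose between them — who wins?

Sam

Round 1 first-place votes: Farid 12, Sam 8, Liam 6. Farid and Sam advance.
Runoff: Farid is ranked above Sam on 12 ballots, Sam above Farid on 14.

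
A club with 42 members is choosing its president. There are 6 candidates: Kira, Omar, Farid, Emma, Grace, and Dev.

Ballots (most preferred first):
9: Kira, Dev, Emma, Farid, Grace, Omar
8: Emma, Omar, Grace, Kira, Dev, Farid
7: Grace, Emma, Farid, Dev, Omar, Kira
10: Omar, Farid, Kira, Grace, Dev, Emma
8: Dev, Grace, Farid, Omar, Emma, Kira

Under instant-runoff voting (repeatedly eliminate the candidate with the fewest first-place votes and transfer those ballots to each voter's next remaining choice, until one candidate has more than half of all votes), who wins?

Emma

Round 1: Kira 9, Omar 10, Farid 0, Emma 8, Grace 7, Dev 8. Farid eliminated.
Round 2: Kira 9, Omar 10, Emma 8, Grace 7, Dev 8. Grace eliminated.
Round 3: Kira 9, Omar 10, Emma 15, Dev 8. Dev eliminated.
Round 4: Kira 9, Omar 18, Emma 15. Kira eliminated.
Round 5: Omar 18, Emma 24. Emma has a majority (≥22).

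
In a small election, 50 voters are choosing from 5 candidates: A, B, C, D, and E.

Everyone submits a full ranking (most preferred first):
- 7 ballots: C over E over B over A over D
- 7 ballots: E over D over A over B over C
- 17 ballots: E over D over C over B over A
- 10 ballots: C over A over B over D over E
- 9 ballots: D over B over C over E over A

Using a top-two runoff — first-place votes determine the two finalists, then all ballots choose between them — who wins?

C

Round 1 first-place votes: A 0, B 0, C 17, D 9, E 24. E and C advance.
Runoff: E is ranked above C on 24 ballots, C above E on 26.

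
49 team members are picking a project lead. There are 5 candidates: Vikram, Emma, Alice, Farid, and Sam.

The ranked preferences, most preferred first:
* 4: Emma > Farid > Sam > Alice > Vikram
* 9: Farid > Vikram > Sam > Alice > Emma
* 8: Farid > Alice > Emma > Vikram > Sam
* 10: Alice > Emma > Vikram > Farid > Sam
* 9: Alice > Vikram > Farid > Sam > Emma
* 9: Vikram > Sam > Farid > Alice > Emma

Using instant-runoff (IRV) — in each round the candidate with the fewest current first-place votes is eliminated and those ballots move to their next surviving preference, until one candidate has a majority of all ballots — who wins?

Round 1: Vikram 9, Emma 4, Alice 19, Farid 17, Sam 0. Sam eliminated.
Round 2: Vikram 9, Emma 4, Alice 19, Farid 17. Emma eliminated.
Round 3: Vikram 9, Alice 19, Farid 21. Vikram eliminated.
Round 4: Alice 19, Farid 30. Farid has a majority (≥25).

Farid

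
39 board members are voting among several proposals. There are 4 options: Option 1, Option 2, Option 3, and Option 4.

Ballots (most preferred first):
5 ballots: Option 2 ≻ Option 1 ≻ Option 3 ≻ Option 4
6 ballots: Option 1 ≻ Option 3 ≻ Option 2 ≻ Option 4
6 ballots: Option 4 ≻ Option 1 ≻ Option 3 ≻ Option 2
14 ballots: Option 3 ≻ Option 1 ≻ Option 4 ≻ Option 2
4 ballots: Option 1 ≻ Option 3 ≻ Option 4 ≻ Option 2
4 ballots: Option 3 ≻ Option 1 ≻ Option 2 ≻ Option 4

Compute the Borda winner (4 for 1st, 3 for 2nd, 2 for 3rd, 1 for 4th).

Option 1

Option 1: 5×3 + 6×4 + 6×3 + 14×3 + 4×4 + 4×3 = 127
Option 2: 5×4 + 6×2 + 6×1 + 14×1 + 4×1 + 4×2 = 64
Option 3: 5×2 + 6×3 + 6×2 + 14×4 + 4×3 + 4×4 = 124
Option 4: 5×1 + 6×1 + 6×4 + 14×2 + 4×2 + 4×1 = 75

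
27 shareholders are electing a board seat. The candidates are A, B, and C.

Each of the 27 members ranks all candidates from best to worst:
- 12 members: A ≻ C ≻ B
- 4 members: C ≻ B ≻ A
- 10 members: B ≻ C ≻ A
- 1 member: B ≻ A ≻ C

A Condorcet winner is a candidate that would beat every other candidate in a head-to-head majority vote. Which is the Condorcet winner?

C

C vs A: 14–13
C vs B: 16–11
C beats every other candidate.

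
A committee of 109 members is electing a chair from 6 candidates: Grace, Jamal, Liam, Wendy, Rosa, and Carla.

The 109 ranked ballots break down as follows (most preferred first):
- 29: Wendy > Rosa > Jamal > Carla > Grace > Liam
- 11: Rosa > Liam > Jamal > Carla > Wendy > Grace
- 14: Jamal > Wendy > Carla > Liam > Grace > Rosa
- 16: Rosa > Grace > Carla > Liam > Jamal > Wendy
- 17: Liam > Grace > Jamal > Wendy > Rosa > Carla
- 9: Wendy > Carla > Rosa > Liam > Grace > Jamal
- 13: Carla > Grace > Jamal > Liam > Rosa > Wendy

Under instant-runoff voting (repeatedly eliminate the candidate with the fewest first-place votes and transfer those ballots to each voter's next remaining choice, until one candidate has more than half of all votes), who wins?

Round 1: Grace 0, Jamal 14, Liam 17, Wendy 38, Rosa 27, Carla 13. Grace eliminated.
Round 2: Jamal 14, Liam 17, Wendy 38, Rosa 27, Carla 13. Carla eliminated.
Round 3: Jamal 27, Liam 17, Wendy 38, Rosa 27. Liam eliminated.
Round 4: Jamal 44, Wendy 38, Rosa 27. Rosa eliminated.
Round 5: Jamal 71, Wendy 38. Jamal has a majority (≥55).

Jamal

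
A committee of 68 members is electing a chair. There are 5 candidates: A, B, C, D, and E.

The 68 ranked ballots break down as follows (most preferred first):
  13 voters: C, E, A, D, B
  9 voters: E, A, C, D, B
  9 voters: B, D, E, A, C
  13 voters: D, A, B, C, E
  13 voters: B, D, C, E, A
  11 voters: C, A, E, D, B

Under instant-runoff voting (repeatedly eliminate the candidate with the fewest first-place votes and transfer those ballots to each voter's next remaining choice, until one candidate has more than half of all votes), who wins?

B

Round 1: A 0, B 22, C 24, D 13, E 9. A eliminated.
Round 2: B 22, C 24, D 13, E 9. E eliminated.
Round 3: B 22, C 33, D 13. D eliminated.
Round 4: B 35, C 33. B has a majority (≥35).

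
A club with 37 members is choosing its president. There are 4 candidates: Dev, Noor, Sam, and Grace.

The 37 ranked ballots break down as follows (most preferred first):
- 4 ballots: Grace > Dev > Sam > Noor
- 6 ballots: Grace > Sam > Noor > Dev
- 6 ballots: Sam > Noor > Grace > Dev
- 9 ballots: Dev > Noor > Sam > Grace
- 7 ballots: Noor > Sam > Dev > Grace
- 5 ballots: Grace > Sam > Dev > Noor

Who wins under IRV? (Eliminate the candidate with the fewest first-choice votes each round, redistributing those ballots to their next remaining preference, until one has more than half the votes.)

Noor

Round 1: Dev 9, Noor 7, Sam 6, Grace 15. Sam eliminated.
Round 2: Dev 9, Noor 13, Grace 15. Dev eliminated.
Round 3: Noor 22, Grace 15. Noor has a majority (≥19).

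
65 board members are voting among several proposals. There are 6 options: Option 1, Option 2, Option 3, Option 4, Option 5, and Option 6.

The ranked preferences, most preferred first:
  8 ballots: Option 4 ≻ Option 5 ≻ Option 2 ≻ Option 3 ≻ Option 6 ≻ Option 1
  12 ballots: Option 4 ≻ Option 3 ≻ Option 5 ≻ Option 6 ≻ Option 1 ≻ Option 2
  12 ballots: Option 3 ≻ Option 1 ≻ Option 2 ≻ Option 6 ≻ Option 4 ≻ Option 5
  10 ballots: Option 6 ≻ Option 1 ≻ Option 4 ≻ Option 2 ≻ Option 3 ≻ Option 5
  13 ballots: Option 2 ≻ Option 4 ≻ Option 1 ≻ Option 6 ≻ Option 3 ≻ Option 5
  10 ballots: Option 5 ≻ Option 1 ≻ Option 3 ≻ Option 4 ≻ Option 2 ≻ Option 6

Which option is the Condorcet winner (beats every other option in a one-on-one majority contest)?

Option 4

Option 4 vs Option 1: 33–32
Option 4 vs Option 2: 40–25
Option 4 vs Option 3: 43–22
Option 4 vs Option 5: 55–10
Option 4 vs Option 6: 43–22
Option 4 beats every other option.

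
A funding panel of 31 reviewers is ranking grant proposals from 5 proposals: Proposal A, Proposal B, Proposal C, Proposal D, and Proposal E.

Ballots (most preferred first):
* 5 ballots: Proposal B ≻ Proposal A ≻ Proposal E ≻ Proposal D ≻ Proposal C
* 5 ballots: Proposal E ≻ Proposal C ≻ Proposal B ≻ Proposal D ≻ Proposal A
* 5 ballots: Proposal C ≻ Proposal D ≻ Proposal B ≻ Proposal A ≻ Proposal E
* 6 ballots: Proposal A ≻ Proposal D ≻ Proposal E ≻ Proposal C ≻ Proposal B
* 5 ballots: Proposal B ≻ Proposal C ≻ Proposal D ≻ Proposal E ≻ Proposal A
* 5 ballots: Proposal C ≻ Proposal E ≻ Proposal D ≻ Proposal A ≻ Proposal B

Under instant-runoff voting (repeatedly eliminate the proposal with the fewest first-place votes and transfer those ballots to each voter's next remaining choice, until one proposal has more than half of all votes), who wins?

Proposal C

Round 1: Proposal A 6, Proposal B 10, Proposal C 10, Proposal D 0, Proposal E 5. Proposal D eliminated.
Round 2: Proposal A 6, Proposal B 10, Proposal C 10, Proposal E 5. Proposal E eliminated.
Round 3: Proposal A 6, Proposal B 10, Proposal C 15. Proposal A eliminated.
Round 4: Proposal B 10, Proposal C 21. Proposal C has a majority (≥16).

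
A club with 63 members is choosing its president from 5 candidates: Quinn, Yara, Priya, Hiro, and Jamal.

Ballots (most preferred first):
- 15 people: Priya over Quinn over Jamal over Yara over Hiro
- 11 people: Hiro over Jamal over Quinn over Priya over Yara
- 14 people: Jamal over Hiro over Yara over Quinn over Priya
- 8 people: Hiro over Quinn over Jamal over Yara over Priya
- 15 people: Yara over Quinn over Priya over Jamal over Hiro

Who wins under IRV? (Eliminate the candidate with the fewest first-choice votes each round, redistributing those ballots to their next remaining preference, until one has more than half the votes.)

Hiro

Round 1: Quinn 0, Yara 15, Priya 15, Hiro 19, Jamal 14. Quinn eliminated.
Round 2: Yara 15, Priya 15, Hiro 19, Jamal 14. Jamal eliminated.
Round 3: Yara 15, Priya 15, Hiro 33. Hiro has a majority (≥32).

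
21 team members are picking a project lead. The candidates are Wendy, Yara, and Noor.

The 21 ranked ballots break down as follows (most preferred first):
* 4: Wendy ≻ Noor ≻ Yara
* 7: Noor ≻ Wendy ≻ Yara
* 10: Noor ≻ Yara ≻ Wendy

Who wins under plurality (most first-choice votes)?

Noor

First-place votes: Wendy 4, Yara 0, Noor 17.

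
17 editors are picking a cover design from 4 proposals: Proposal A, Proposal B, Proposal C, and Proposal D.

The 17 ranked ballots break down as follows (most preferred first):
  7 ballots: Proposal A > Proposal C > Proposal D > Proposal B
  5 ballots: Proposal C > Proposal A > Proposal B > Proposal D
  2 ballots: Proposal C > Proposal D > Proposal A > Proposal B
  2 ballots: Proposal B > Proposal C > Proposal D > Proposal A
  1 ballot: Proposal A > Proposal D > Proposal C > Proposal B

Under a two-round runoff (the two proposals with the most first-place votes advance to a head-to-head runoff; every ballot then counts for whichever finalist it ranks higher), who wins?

Round 1 first-place votes: Proposal A 8, Proposal B 2, Proposal C 7, Proposal D 0. Proposal A and Proposal C advance.
Runoff: Proposal A is ranked above Proposal C on 8 ballots, Proposal C above Proposal A on 9.

Proposal C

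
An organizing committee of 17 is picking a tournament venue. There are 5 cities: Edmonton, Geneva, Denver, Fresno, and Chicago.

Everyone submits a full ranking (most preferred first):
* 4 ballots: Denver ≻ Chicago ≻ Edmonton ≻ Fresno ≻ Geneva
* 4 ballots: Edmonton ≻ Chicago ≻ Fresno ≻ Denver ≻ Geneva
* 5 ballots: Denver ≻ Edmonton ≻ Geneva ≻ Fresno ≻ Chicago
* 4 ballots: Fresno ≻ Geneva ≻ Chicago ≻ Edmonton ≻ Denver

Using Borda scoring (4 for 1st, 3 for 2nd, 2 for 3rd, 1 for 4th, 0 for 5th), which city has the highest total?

Edmonton: 4×2 + 4×4 + 5×3 + 4×1 = 43
Geneva: 4×0 + 4×0 + 5×2 + 4×3 = 22
Denver: 4×4 + 4×1 + 5×4 + 4×0 = 40
Fresno: 4×1 + 4×2 + 5×1 + 4×4 = 33
Chicago: 4×3 + 4×3 + 5×0 + 4×2 = 32

Edmonton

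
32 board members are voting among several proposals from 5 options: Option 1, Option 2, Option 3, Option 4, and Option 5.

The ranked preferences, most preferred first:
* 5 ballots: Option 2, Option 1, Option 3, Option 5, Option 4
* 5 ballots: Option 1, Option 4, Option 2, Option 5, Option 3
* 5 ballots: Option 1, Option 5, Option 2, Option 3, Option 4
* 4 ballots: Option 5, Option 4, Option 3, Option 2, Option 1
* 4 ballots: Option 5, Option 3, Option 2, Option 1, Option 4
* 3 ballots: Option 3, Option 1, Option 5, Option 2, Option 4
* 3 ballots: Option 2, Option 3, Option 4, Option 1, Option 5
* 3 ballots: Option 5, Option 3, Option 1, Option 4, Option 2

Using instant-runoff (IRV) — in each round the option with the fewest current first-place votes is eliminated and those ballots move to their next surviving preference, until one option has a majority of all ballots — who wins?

Option 1

Round 1: Option 1 10, Option 2 8, Option 3 3, Option 4 0, Option 5 11. Option 4 eliminated.
Round 2: Option 1 10, Option 2 8, Option 3 3, Option 5 11. Option 3 eliminated.
Round 3: Option 1 13, Option 2 8, Option 5 11. Option 2 eliminated.
Round 4: Option 1 21, Option 5 11. Option 1 has a majority (≥17).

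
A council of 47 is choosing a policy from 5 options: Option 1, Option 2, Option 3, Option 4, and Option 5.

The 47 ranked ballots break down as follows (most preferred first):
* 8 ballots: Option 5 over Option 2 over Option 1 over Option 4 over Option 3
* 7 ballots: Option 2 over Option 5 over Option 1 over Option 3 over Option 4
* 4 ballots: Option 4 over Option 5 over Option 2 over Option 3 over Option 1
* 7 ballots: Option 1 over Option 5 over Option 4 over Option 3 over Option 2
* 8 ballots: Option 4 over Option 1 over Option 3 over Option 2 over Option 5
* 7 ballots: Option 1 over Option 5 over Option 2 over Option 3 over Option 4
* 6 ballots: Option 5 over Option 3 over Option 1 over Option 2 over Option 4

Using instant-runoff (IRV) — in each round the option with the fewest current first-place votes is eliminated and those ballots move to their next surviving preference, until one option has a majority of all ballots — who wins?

Option 5

Round 1: Option 1 14, Option 2 7, Option 3 0, Option 4 12, Option 5 14. Option 3 eliminated.
Round 2: Option 1 14, Option 2 7, Option 4 12, Option 5 14. Option 2 eliminated.
Round 3: Option 1 14, Option 4 12, Option 5 21. Option 4 eliminated.
Round 4: Option 1 22, Option 5 25. Option 5 has a majority (≥24).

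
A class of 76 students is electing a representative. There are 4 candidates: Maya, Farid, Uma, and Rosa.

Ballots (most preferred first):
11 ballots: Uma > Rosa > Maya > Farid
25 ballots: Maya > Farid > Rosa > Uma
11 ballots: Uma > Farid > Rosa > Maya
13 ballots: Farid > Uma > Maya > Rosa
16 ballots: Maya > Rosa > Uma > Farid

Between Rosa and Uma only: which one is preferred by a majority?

Rosa

Rosa is ranked above Uma on 41 ballots; Uma above Rosa on 35.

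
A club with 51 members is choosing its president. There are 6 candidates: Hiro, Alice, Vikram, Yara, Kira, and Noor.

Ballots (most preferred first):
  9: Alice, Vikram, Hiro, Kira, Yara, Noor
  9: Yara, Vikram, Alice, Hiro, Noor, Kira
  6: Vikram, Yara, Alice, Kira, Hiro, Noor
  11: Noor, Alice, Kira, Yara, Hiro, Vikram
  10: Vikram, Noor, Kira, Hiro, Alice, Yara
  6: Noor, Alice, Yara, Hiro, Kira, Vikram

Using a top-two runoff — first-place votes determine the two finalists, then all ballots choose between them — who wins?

Vikram

Round 1 first-place votes: Hiro 0, Alice 9, Vikram 16, Yara 9, Kira 0, Noor 17. Noor and Vikram advance.
Runoff: Noor is ranked above Vikram on 17 ballots, Vikram above Noor on 34.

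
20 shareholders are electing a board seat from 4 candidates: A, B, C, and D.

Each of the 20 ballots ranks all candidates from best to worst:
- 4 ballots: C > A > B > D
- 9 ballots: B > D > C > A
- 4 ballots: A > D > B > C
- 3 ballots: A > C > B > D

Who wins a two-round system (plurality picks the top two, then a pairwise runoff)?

Round 1 first-place votes: A 7, B 9, C 4, D 0. B and A advance.
Runoff: B is ranked above A on 9 ballots, A above B on 11.

A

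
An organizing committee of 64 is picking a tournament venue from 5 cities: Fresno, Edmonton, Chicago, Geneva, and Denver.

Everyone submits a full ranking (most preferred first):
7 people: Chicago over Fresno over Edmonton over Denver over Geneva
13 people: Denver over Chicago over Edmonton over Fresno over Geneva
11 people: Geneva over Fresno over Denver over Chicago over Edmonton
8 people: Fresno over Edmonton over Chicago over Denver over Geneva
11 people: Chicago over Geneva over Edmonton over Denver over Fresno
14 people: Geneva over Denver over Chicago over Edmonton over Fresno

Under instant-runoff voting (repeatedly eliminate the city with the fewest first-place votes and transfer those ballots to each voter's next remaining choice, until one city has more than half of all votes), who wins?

Round 1: Fresno 8, Edmonton 0, Chicago 18, Geneva 25, Denver 13. Edmonton eliminated.
Round 2: Fresno 8, Chicago 18, Geneva 25, Denver 13. Fresno eliminated.
Round 3: Chicago 26, Geneva 25, Denver 13. Denver eliminated.
Round 4: Chicago 39, Geneva 25. Chicago has a majority (≥33).

Chicago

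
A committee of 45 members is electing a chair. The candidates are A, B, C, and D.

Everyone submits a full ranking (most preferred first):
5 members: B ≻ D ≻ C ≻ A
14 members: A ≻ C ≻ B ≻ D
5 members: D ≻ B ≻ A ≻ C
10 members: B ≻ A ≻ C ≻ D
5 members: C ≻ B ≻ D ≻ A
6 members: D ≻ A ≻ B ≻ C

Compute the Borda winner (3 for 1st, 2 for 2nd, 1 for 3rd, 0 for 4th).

A: 5×0 + 14×3 + 5×1 + 10×2 + 5×0 + 6×2 = 79
B: 5×3 + 14×1 + 5×2 + 10×3 + 5×2 + 6×1 = 85
C: 5×1 + 14×2 + 5×0 + 10×1 + 5×3 + 6×0 = 58
D: 5×2 + 14×0 + 5×3 + 10×0 + 5×1 + 6×3 = 48

B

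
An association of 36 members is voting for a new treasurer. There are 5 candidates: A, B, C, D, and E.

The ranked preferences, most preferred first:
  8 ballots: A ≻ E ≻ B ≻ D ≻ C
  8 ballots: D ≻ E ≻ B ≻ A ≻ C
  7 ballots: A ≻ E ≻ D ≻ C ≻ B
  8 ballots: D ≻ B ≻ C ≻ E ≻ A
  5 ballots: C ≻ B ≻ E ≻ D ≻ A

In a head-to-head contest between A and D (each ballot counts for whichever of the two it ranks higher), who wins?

D

A is ranked above D on 15 ballots; D above A on 21.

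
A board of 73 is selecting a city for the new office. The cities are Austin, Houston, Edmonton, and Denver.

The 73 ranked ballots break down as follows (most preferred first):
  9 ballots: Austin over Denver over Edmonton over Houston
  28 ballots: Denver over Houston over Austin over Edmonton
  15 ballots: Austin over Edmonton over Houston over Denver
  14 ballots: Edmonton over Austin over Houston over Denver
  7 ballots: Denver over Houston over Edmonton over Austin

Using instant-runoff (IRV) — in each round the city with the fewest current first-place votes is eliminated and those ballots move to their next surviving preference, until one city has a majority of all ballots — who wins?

Austin

Round 1: Austin 24, Houston 0, Edmonton 14, Denver 35. Houston eliminated.
Round 2: Austin 24, Edmonton 14, Denver 35. Edmonton eliminated.
Round 3: Austin 38, Denver 35. Austin has a majority (≥37).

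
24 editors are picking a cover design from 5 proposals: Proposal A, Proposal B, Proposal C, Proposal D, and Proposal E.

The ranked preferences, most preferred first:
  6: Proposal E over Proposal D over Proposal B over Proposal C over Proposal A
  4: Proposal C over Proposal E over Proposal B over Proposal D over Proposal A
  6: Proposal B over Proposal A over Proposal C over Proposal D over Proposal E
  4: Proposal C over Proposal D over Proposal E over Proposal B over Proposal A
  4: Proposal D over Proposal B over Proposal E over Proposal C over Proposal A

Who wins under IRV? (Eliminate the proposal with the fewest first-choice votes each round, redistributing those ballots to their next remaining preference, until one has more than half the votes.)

Round 1: Proposal A 0, Proposal B 6, Proposal C 8, Proposal D 4, Proposal E 6. Proposal A eliminated.
Round 2: Proposal B 6, Proposal C 8, Proposal D 4, Proposal E 6. Proposal D eliminated.
Round 3: Proposal B 10, Proposal C 8, Proposal E 6. Proposal E eliminated.
Round 4: Proposal B 16, Proposal C 8. Proposal B has a majority (≥13).

Proposal B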